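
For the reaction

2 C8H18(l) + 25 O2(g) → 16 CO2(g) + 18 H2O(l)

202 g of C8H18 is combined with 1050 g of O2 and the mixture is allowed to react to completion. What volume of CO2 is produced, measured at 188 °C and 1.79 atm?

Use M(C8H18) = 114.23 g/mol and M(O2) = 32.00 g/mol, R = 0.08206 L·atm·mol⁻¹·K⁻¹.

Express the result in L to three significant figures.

n(C8H18) = 202 / 114.23 = 1.768 mol
n(O2) = 1050 / 32.00 = 32.81 mol
For 1.768 mol C8H18, stoichiometry requires (25/2) × 1.768 = 22.10 mol O2; 32.81 mol is available, so C8H18 is limiting.
n(CO2) = (16/2) × 1.768 = 14.14 mol
V(CO2) = nRT/P = 14.14 × 0.08206 × 461.15 / 1.79 = 298.9 L

299 L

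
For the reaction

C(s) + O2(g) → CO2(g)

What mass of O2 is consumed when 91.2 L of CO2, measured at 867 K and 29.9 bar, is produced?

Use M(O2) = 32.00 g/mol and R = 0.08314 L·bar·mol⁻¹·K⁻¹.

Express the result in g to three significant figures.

n(CO2) = PV/RT = (29.9 × 91.2) / (0.08314 × 867) = 37.83 mol
n(O2) = (1/1) × 37.83 = 37.83 mol
m(O2) = 37.83 × 32.00 = 1211 g

1210 g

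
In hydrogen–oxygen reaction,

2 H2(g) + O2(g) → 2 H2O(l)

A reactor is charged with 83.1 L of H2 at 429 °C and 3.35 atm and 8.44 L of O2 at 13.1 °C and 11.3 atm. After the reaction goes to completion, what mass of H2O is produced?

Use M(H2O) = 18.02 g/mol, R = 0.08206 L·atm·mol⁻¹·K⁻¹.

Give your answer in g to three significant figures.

87.1 g

n(H2) = PV/RT = (3.35 × 83.1) / (0.08206 × 702.15) = 4.832 mol
n(O2) = PV/RT = (11.3 × 8.44) / (0.08206 × 286.25) = 4.060 mol
For 4.832 mol H2, stoichiometry requires (1/2) × 4.832 = 2.416 mol O2; 4.060 mol is available, so H2 is limiting.
n(H2O) = (2/2) × 4.832 = 4.832 mol
m(H2O) = 4.832 × 18.02 = 87.07 g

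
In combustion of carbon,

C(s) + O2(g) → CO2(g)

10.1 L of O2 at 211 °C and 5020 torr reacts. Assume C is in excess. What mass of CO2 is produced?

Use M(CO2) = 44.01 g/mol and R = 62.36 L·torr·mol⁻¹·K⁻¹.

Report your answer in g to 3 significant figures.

73.9 g

n(O2) = PV/RT = (5020 × 10.1) / (62.36 × 484.15) = 1.679 mol
n(CO2) = (1/1) × 1.679 = 1.679 mol
m(CO2) = 1.679 × 44.01 = 73.89 g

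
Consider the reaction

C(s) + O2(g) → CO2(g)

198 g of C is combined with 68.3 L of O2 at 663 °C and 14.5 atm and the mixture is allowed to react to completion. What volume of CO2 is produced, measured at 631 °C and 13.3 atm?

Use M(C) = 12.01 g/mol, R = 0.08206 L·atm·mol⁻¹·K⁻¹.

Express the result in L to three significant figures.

71.9 L

n(C) = 198 / 12.01 = 16.49 mol
n(O2) = PV/RT = (14.5 × 68.3) / (0.08206 × 936.15) = 12.89 mol
For 16.49 mol C, stoichiometry requires (1/1) × 16.49 = 16.49 mol O2; 12.89 mol is available, so O2 is limiting.
n(CO2) = (1/1) × 12.89 = 12.89 mol
V(CO2) = nRT/P = 12.89 × 0.08206 × 904.15 / 13.3 = 71.91 L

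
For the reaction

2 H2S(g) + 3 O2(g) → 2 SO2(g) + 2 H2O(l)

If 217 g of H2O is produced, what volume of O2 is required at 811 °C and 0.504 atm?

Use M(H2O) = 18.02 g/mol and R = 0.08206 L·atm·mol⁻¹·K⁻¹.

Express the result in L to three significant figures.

3190 L

n(H2O) = 217.0 / 18.02 = 12.04 mol
n(O2) = (3/2) × 12.04 = 18.06 mol
V = nRT/P = 18.06 × 0.08206 × 1084.15 / 0.504 = 3188 L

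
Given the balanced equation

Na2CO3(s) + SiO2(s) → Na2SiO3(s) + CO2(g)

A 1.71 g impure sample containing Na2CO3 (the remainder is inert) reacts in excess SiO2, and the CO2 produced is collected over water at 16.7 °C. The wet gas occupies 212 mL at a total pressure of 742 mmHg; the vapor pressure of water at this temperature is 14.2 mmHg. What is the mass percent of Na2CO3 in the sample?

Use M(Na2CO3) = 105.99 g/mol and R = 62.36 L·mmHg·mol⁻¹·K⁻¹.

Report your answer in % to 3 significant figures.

52.9 %

P(CO2) = 742 − 14.2 = 727.8 mmHg
n(CO2) = PV/RT = (727.8 × 0.2120) / (62.36 × 289.85) = 0.008536 mol
n(Na2CO3) = (1/1) × 0.008536 = 0.008536 mol
m(Na2CO3) = 0.008536 × 105.99 = 0.9047 g
%Na2CO3 = 0.9047 / 1.71 × 100 = 52.91%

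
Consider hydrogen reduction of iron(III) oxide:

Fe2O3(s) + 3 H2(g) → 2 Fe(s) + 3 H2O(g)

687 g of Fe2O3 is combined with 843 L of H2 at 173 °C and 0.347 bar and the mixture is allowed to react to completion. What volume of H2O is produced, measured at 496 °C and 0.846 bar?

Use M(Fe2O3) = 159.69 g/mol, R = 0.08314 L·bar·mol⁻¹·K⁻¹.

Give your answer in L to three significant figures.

n(Fe2O3) = 687 / 159.69 = 4.302 mol
n(H2) = PV/RT = (0.347 × 843) / (0.08314 × 446.15) = 7.886 mol
For 4.302 mol Fe2O3, stoichiometry requires (3/1) × 4.302 = 12.91 mol H2; 7.886 mol is available, so H2 is limiting.
n(H2O) = (3/3) × 7.886 = 7.886 mol
V(H2O) = nRT/P = 7.886 × 0.08314 × 769.15 / 0.846 = 596.1 L

596 L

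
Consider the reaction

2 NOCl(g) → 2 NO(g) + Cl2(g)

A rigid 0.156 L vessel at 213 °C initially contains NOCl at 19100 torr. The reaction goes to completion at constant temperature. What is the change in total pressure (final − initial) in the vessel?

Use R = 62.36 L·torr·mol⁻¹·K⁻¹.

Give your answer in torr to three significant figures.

9550 torr

Since T and V are fixed, P_final/P_initial = n_final/n_initial = 3/2.
P_final = (3/2) × 19100 = 28650 torr; ΔP = 28650 − 19100 = 9550 torr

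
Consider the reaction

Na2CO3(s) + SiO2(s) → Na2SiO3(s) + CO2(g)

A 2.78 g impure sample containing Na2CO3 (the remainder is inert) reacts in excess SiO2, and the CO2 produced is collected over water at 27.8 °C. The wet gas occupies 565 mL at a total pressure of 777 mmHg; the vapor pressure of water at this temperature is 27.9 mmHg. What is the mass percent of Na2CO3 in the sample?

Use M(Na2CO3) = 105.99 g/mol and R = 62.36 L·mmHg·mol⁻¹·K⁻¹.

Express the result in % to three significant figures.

86.0 %

P(CO2) = 777 − 27.9 = 749.1 mmHg
n(CO2) = PV/RT = (749.1 × 0.5650) / (62.36 × 300.95) = 0.02255 mol
n(Na2CO3) = (1/1) × 0.02255 = 0.02255 mol
m(Na2CO3) = 0.02255 × 105.99 = 2.390 g
%Na2CO3 = 2.390 / 2.78 × 100 = 85.97%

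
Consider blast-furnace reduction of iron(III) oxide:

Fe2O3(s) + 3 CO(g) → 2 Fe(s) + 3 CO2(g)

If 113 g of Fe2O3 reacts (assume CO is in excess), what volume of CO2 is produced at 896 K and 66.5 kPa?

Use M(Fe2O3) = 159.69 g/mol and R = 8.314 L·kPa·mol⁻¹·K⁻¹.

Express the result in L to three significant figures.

n(Fe2O3) = 113.0 / 159.69 = 0.7076 mol
n(CO2) = (3/1) × 0.7076 = 2.123 mol
V = nRT/P = 2.123 × 8.314 × 896 / 66.5 = 237.8 L

238 L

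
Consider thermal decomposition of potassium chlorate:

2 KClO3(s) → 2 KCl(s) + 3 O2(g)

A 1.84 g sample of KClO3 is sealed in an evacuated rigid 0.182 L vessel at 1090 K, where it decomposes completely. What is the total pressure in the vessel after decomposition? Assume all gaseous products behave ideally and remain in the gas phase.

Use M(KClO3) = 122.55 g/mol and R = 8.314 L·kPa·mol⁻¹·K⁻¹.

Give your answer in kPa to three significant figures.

1120 kPa

n(KClO3) = 1.84 / 122.55 = 0.01501 mol
n(gas produced) = (3/2) × 0.01501 = 0.02252 mol
P = nRT/V = 0.02252 × 8.314 × 1090 / 0.182 = 1121 kPa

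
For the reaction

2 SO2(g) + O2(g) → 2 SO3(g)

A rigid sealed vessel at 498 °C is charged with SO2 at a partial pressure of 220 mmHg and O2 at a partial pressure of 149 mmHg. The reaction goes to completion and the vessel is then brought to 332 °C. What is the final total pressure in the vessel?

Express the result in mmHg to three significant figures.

At constant V, partial pressures at 498 °C are proportional to moles, so apply stoichiometry directly to pressures.
P(O2) required for 220 mmHg of SO2 = (1/2) × 220 = 110.0 mmHg; available 149 mmHg, so SO2 is limiting.
P(O2) remaining = 149 − (1/2) × 220 = 39.00 mmHg
P(gaseous products) = (2)/2 × 220 = 220.0 mmHg
P_total at 498 °C = 39.00 + 220.0 = 259.0 mmHg
Scaling to 332 °C: P = 259.0 × 605.15/771.15 = 203.2 mmHg

203 mmHg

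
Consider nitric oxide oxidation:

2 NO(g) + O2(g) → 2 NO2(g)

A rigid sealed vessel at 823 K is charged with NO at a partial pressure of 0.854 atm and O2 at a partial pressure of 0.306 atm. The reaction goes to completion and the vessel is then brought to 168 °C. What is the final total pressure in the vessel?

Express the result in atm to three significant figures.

With V and T fixed, P_i ∝ n_i, so the mole ratios apply directly to partial pressures at 823 K.
P(O2) required for 0.854 atm of NO = (1/2) × 0.854 = 0.4270 atm; available 0.306 atm, so O2 is limiting.
P(NO) remaining = 0.854 − (2/1) × 0.306 = 0.2420 atm
P(gaseous products) = (2)/1 × 0.306 = 0.6120 atm
P_total at 823 K = 0.2420 + 0.6120 = 0.8540 atm
Scaling to 168 °C: P = 0.8540 × 441.15/823 = 0.4578 atm

0.458 atm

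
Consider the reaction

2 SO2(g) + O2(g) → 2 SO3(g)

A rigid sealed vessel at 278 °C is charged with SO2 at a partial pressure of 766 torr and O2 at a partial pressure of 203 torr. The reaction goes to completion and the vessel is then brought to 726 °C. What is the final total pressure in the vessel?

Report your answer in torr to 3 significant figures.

1390 torr

Because the vessel is rigid and T is held at 278 °C, work the stoichiometry in partial pressures (P_i = n_iRT/V).
P(O2) required for 766 torr of SO2 = (1/2) × 766 = 383.0 torr; available 203 torr, so O2 is limiting.
P(SO2) remaining = 766 − (2/1) × 203 = 360.0 torr
P(gaseous products) = (2)/1 × 203 = 406.0 torr
P_total at 278 °C = 360.0 + 406.0 = 766.0 torr
Scaling to 726 °C: P = 766.0 × 999.15/551.15 = 1389 torr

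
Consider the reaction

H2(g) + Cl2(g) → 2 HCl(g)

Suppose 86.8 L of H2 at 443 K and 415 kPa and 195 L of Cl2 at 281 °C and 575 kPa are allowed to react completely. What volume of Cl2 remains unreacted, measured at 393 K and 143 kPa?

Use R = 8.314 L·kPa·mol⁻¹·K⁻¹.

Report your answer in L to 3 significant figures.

n(H2) = PV/RT = (415 × 86.8) / (8.314 × 443) = 9.780 mol
n(Cl2) = PV/RT = (575 × 195) / (8.314 × 554.15) = 24.34 mol
For 9.780 mol H2, stoichiometry requires (1/1) × 9.780 = 9.780 mol Cl2; 24.34 mol is available, so H2 is limiting.
n(Cl2) consumed = (1/1) × 9.780 = 9.780 mol; remaining = 24.34 − 9.780 = 14.56 mol
V(Cl2) = nRT/P = 14.56 × 8.314 × 393 / 143 = 332.7 L

333 L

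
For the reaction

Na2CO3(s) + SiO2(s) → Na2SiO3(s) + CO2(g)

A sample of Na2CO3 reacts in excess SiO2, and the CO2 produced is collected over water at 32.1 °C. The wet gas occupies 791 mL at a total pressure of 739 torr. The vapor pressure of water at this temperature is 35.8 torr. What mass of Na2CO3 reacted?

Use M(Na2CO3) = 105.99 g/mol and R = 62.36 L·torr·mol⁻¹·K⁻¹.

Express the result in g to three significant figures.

3.10 g

P(CO2) = 739 − 35.8 = 703.2 torr
n(CO2) = PV/RT = (703.2 × 0.7910) / (62.36 × 305.25) = 0.02922 mol
n(Na2CO3) = (1/1) × 0.02922 = 0.02922 mol
m(Na2CO3) = 0.02922 × 105.99 = 3.097 g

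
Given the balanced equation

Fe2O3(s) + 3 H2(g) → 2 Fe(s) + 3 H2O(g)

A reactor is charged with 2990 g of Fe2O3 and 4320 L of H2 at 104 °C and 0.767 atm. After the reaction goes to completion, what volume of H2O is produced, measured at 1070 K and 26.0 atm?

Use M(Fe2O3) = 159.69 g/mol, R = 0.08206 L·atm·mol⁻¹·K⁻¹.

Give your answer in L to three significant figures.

190 L

n(Fe2O3) = 2990 / 159.69 = 18.72 mol
n(H2) = PV/RT = (0.767 × 4320) / (0.08206 × 377.15) = 107.1 mol
For 18.72 mol Fe2O3, stoichiometry requires (3/1) × 18.72 = 56.16 mol H2; 107.1 mol is available, so Fe2O3 is limiting.
n(H2O) = (3/1) × 18.72 = 56.16 mol
V(H2O) = nRT/P = 56.16 × 0.08206 × 1070 / 26.0 = 189.7 L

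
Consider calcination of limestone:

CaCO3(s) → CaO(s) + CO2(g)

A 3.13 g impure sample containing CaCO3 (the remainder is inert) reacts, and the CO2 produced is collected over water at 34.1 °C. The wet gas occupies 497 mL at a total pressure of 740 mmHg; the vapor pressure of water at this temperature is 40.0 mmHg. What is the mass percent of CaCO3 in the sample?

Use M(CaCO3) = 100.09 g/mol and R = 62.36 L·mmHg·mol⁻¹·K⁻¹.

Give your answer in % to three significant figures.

P(CO2) = 740 − 40.0 = 700.0 mmHg
n(CO2) = PV/RT = (700.0 × 0.4970) / (62.36 × 307.25) = 0.01816 mol
n(CaCO3) = (1/1) × 0.01816 = 0.01816 mol
m(CaCO3) = 0.01816 × 100.09 = 1.818 g
%CaCO3 = 1.818 / 3.13 × 100 = 58.08%

58.1 %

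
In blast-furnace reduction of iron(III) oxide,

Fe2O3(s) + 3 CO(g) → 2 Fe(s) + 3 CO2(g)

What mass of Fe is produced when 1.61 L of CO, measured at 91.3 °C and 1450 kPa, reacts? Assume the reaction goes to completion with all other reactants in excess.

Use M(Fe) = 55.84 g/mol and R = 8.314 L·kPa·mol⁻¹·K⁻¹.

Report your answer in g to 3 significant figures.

28.7 g

n(CO) = PV/RT = (1450 × 1.61) / (8.314 × 364.45) = 0.7705 mol
n(Fe) = (2/3) × 0.7705 = 0.5137 mol
m(Fe) = 0.5137 × 55.84 = 28.69 g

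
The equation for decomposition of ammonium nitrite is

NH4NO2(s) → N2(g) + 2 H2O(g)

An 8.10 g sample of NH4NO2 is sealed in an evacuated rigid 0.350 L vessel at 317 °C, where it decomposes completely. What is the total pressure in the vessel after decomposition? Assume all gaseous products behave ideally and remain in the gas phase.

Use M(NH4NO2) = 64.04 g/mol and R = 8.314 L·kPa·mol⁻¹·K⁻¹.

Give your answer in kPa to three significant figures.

n(NH4NO2) = 8.10 / 64.04 = 0.1265 mol
n(gas produced) = (3/1) × 0.1265 = 0.3795 mol
P = nRT/V = 0.3795 × 8.314 × 590.15 / 0.350 = 5320 kPa

5320 kPa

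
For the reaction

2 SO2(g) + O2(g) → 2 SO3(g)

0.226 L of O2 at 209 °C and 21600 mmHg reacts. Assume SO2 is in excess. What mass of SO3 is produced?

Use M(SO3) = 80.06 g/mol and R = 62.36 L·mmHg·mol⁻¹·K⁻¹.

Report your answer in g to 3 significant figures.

n(O2) = PV/RT = (21600 × 0.226) / (62.36 × 482.15) = 0.1624 mol
n(SO3) = (2/1) × 0.1624 = 0.3248 mol
m(SO3) = 0.3248 × 80.06 = 26.00 g

26.0 g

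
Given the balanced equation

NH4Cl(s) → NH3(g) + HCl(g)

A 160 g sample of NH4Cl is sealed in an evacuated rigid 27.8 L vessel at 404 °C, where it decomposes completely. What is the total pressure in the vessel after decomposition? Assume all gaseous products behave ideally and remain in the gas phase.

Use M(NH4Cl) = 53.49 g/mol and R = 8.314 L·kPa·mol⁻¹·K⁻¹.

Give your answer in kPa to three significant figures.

1210 kPa

n(NH4Cl) = 160 / 53.49 = 2.991 mol
n(gas produced) = (2/1) × 2.991 = 5.982 mol
P = nRT/V = 5.982 × 8.314 × 677.15 / 27.8 = 1211 kPa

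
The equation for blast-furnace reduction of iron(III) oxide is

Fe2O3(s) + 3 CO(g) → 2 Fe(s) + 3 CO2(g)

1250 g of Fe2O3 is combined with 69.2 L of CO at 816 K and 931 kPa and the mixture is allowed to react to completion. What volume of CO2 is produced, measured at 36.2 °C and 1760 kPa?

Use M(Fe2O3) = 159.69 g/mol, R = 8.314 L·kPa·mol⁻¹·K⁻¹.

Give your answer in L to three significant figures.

n(Fe2O3) = 1250 / 159.69 = 7.828 mol
n(CO) = PV/RT = (931 × 69.2) / (8.314 × 816) = 9.496 mol
For 7.828 mol Fe2O3, stoichiometry requires (3/1) × 7.828 = 23.48 mol CO; 9.496 mol is available, so CO is limiting.
n(CO2) = (3/3) × 9.496 = 9.496 mol
V(CO2) = nRT/P = 9.496 × 8.314 × 309.35 / 1760 = 13.88 L

13.9 L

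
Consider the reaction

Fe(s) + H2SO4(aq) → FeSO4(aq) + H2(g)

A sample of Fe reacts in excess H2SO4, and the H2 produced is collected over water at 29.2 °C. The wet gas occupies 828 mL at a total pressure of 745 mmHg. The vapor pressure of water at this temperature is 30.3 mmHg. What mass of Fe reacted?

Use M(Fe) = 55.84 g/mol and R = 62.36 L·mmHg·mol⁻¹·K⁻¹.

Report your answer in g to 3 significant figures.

1.75 g

P(H2) = 745 − 30.3 = 714.7 mmHg
n(H2) = PV/RT = (714.7 × 0.8280) / (62.36 × 302.35) = 0.03139 mol
n(Fe) = (1/1) × 0.03139 = 0.03139 mol
m(Fe) = 0.03139 × 55.84 = 1.753 g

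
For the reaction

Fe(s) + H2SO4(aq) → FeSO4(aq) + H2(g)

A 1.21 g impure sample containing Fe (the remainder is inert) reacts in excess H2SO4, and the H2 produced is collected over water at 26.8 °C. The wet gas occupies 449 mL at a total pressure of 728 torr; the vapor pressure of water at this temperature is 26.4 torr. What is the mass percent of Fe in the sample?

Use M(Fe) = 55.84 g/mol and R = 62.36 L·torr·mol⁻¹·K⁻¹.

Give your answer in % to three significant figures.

P(H2) = 728 − 26.4 = 701.6 torr
n(H2) = PV/RT = (701.6 × 0.4490) / (62.36 × 299.95) = 0.01684 mol
n(Fe) = (1/1) × 0.01684 = 0.01684 mol
m(Fe) = 0.01684 × 55.84 = 0.9403 g
%Fe = 0.9403 / 1.21 × 100 = 77.71%

77.7 %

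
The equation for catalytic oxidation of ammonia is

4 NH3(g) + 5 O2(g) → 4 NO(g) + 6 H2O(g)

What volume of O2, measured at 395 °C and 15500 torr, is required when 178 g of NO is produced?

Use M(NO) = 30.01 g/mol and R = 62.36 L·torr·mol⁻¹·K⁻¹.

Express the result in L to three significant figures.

19.9 L

n(NO) = 178.0 / 30.01 = 5.931 mol
n(O2) = (5/4) × 5.931 = 7.414 mol
V = nRT/P = 7.414 × 62.36 × 668.15 / 15500 = 19.93 L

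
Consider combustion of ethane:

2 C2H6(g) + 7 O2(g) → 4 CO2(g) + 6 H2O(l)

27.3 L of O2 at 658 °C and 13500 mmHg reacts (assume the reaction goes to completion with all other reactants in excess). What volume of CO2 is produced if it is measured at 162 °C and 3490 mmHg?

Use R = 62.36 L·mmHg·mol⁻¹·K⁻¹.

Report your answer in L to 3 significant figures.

28.2 L

n(O2) = PV/RT = (13500 × 27.3) / (62.36 × 931.15) = 6.347 mol
n(CO2) = (4/7) × 6.347 = 3.627 mol
V = nRT/P = 3.627 × 62.36 × 435.15 / 3490 = 28.20 L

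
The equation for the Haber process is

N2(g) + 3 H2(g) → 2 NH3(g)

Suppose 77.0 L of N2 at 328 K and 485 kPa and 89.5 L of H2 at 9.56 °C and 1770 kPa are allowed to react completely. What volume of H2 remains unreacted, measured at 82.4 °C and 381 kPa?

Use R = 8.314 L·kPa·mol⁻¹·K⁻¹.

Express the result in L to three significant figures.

n(N2) = PV/RT = (485 × 77.0) / (8.314 × 328) = 13.69 mol
n(H2) = PV/RT = (1770 × 89.5) / (8.314 × 282.71) = 67.40 mol
For 13.69 mol N2, stoichiometry requires (3/1) × 13.69 = 41.07 mol H2; 67.40 mol is available, so N2 is limiting.
n(H2) consumed = (3/1) × 13.69 = 41.07 mol; remaining = 67.40 − 41.07 = 26.33 mol
V(H2) = nRT/P = 26.33 × 8.314 × 355.55 / 381 = 204.3 L

204 L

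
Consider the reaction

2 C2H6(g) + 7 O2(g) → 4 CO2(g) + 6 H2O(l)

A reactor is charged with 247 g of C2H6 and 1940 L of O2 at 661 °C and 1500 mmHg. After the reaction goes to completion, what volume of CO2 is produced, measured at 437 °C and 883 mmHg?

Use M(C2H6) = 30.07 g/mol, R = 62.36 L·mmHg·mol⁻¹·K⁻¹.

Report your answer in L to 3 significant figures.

n(C2H6) = 247 / 30.07 = 8.214 mol
n(O2) = PV/RT = (1500 × 1940) / (62.36 × 934.15) = 49.95 mol
For 8.214 mol C2H6, stoichiometry requires (7/2) × 8.214 = 28.75 mol O2; 49.95 mol is available, so C2H6 is limiting.
n(CO2) = (4/2) × 8.214 = 16.43 mol
V(CO2) = nRT/P = 16.43 × 62.36 × 710.15 / 883 = 824.0 L

824 L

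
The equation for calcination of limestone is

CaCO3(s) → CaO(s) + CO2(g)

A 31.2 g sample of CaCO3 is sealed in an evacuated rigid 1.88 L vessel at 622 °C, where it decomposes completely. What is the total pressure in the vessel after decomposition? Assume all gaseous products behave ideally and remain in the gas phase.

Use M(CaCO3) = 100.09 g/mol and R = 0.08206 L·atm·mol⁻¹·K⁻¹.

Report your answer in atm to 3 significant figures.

12.2 atm

n(CaCO3) = 31.2 / 100.09 = 0.3117 mol
n(gas produced) = (1/1) × 0.3117 = 0.3117 mol
P = nRT/V = 0.3117 × 0.08206 × 895.15 / 1.88 = 12.18 atm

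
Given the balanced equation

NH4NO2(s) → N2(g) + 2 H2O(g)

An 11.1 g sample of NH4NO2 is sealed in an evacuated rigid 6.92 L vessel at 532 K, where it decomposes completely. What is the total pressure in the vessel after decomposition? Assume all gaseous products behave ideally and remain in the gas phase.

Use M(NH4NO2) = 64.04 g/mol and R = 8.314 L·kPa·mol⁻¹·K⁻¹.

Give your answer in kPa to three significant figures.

n(NH4NO2) = 11.1 / 64.04 = 0.1733 mol
n(gas produced) = (3/1) × 0.1733 = 0.5199 mol
P = nRT/V = 0.5199 × 8.314 × 532 / 6.92 = 332.3 kPa

332 kPa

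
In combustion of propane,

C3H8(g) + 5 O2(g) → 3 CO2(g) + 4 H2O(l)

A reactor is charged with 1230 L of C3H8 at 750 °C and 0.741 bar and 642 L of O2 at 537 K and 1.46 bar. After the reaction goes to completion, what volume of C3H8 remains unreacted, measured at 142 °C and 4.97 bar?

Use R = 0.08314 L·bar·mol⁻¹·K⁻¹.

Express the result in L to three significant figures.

n(C3H8) = PV/RT = (0.741 × 1230) / (0.08314 × 1023.15) = 10.71 mol
n(O2) = PV/RT = (1.46 × 642) / (0.08314 × 537) = 20.99 mol
For 10.71 mol C3H8, stoichiometry requires (5/1) × 10.71 = 53.55 mol O2; 20.99 mol is available, so O2 is limiting.
n(C3H8) consumed = (1/5) × 20.99 = 4.198 mol; remaining = 10.71 − 4.198 = 6.512 mol
V(C3H8) = nRT/P = 6.512 × 0.08314 × 415.15 / 4.97 = 45.22 L

45.2 L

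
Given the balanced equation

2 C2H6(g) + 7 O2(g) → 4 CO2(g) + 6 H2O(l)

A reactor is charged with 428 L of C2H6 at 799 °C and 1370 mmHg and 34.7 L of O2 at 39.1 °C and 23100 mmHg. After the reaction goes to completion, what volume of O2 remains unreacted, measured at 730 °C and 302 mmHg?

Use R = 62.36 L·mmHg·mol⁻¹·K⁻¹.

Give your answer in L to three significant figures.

n(C2H6) = PV/RT = (1370 × 428) / (62.36 × 1072.15) = 8.770 mol
n(O2) = PV/RT = (23100 × 34.7) / (62.36 × 312.25) = 41.17 mol
For 8.770 mol C2H6, stoichiometry requires (7/2) × 8.770 = 30.70 mol O2; 41.17 mol is available, so C2H6 is limiting.
n(O2) consumed = (7/2) × 8.770 = 30.70 mol; remaining = 41.17 − 30.70 = 10.47 mol
V(O2) = nRT/P = 10.47 × 62.36 × 1003.15 / 302 = 2169 L

2170 L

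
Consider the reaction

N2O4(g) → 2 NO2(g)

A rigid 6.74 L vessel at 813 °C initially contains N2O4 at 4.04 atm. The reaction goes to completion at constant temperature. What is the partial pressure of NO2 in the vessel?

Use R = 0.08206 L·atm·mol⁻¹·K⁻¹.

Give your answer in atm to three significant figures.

n(N2O4)₀ = PV/RT = (4.04 × 6.74) / (0.08206 × 1086.15) = 0.3055 mol
n(NO2) = (2/1) × 0.3055 = 0.6110 mol
P(NO2) = nRT/V = 0.6110 × 0.08206 × 1086.15 / 6.74 = 8.080 atm

8.08 atm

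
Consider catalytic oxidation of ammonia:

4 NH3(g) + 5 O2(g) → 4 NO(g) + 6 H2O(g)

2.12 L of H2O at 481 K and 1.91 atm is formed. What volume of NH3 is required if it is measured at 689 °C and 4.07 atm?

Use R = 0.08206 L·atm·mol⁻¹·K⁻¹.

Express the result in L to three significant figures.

n(H2O) = PV/RT = (1.91 × 2.12) / (0.08206 × 481) = 0.1026 mol
n(NH3) = (4/6) × 0.1026 = 0.06840 mol
V = nRT/P = 0.06840 × 0.08206 × 962.15 / 4.07 = 1.327 L

1.33 L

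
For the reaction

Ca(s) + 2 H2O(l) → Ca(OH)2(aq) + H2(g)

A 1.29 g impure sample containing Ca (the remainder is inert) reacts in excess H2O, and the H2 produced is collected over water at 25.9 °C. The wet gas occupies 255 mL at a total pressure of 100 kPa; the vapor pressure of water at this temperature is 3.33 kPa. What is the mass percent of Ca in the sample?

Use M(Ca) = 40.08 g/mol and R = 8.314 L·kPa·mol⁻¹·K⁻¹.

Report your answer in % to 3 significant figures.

P(H2) = 100 − 3.33 = 96.67 kPa
n(H2) = PV/RT = (96.67 × 0.2550) / (8.314 × 299.05) = 0.009915 mol
n(Ca) = (1/1) × 0.009915 = 0.009915 mol
m(Ca) = 0.009915 × 40.08 = 0.3974 g
%Ca = 0.3974 / 1.29 × 100 = 30.81%

30.8 %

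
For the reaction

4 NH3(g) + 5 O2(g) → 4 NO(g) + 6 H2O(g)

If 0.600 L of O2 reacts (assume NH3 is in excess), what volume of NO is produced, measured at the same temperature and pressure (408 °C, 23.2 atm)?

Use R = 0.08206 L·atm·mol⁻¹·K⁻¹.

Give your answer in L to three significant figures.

0.480 L

At constant T and P, gas volumes are in the mole ratio: V(NO) = (4/5) × 0.600 = 0.4800 L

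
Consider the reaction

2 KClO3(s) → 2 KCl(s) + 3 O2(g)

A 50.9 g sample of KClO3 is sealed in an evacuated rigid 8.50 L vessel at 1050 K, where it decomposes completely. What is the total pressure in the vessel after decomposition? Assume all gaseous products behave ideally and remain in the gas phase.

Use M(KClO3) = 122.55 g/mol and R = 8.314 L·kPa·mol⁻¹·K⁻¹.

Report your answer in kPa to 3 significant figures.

n(KClO3) = 50.9 / 122.55 = 0.4153 mol
n(gas produced) = (3/2) × 0.4153 = 0.6230 mol
P = nRT/V = 0.6230 × 8.314 × 1050 / 8.50 = 639.8 kPa

640 kPa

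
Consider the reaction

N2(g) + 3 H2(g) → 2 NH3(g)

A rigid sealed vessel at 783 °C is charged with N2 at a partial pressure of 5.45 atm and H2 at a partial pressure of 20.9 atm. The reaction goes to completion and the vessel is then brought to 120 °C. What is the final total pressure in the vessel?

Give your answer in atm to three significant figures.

Because the vessel is rigid and T is held at 783 °C, work the stoichiometry in partial pressures (P_i = n_iRT/V).
P(H2) required for 5.45 atm of N2 = (3/1) × 5.45 = 16.35 atm; available 20.9 atm, so N2 is limiting.
P(H2) remaining = 20.9 − (3/1) × 5.45 = 4.550 atm
P(gaseous products) = (2)/1 × 5.45 = 10.90 atm
P_total at 783 °C = 4.550 + 10.90 = 15.45 atm
Scaling to 120 °C: P = 15.45 × 393.15/1056.15 = 5.751 atm

5.75 atm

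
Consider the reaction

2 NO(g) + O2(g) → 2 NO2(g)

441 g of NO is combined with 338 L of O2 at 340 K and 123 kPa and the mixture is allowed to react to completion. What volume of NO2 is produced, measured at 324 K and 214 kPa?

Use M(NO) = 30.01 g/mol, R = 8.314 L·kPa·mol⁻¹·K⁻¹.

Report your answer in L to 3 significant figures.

185 L

n(NO) = 441 / 30.01 = 14.70 mol
n(O2) = PV/RT = (123 × 338) / (8.314 × 340) = 14.71 mol
For 14.70 mol NO, stoichiometry requires (1/2) × 14.70 = 7.350 mol O2; 14.71 mol is available, so NO is limiting.
n(NO2) = (2/2) × 14.70 = 14.70 mol
V(NO2) = nRT/P = 14.70 × 8.314 × 324 / 214 = 185.0 L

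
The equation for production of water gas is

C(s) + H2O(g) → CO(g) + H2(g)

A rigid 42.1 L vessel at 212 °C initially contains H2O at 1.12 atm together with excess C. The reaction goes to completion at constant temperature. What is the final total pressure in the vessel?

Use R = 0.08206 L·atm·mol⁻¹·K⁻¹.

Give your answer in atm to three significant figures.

Rigid vessel, constant T ⇒ P scales with total gas moles (1 → 2).
P_final = (2/1) × 1.12 = 2.240 atm

2.24 atm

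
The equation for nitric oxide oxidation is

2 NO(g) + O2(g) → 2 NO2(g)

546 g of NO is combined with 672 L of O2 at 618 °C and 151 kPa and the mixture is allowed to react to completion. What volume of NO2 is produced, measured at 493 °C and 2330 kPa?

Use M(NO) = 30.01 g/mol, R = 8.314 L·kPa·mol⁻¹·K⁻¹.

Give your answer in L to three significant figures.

n(NO) = 546 / 30.01 = 18.19 mol
n(O2) = PV/RT = (151 × 672) / (8.314 × 891.15) = 13.70 mol
For 18.19 mol NO, stoichiometry requires (1/2) × 18.19 = 9.095 mol O2; 13.70 mol is available, so NO is limiting.
n(NO2) = (2/2) × 18.19 = 18.19 mol
V(NO2) = nRT/P = 18.19 × 8.314 × 766.15 / 2330 = 49.73 L

49.7 L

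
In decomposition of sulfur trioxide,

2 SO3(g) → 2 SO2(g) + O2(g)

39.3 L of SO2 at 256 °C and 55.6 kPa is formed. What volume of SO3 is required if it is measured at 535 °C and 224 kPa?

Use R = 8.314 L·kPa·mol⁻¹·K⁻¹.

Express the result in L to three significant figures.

n(SO2) = PV/RT = (55.6 × 39.3) / (8.314 × 529.15) = 0.4967 mol
n(SO3) = (2/2) × 0.4967 = 0.4967 mol
V = nRT/P = 0.4967 × 8.314 × 808.15 / 224 = 14.90 L

14.9 L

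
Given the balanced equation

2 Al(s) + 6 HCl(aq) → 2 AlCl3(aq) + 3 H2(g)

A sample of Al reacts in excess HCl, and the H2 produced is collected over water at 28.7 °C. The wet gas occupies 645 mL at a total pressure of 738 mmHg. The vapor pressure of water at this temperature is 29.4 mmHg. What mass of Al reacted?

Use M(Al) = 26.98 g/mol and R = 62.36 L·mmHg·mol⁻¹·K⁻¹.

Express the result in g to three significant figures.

P(H2) = 738 − 29.4 = 708.6 mmHg
n(H2) = PV/RT = (708.6 × 0.6450) / (62.36 × 301.85) = 0.02428 mol
n(Al) = (2/3) × 0.02428 = 0.01619 mol
m(Al) = 0.01619 × 26.98 = 0.4368 g

0.437 g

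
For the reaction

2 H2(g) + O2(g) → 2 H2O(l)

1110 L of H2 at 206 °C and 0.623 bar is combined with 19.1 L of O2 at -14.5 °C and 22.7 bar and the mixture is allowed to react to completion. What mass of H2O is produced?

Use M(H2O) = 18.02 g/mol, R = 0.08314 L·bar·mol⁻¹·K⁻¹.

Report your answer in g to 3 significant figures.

313 g

n(H2) = PV/RT = (0.623 × 1110) / (0.08314 × 479.15) = 17.36 mol
n(O2) = PV/RT = (22.7 × 19.1) / (0.08314 × 258.65) = 20.16 mol
For 17.36 mol H2, stoichiometry requires (1/2) × 17.36 = 8.680 mol O2; 20.16 mol is available, so H2 is limiting.
n(H2O) = (2/2) × 17.36 = 17.36 mol
m(H2O) = 17.36 × 18.02 = 312.8 g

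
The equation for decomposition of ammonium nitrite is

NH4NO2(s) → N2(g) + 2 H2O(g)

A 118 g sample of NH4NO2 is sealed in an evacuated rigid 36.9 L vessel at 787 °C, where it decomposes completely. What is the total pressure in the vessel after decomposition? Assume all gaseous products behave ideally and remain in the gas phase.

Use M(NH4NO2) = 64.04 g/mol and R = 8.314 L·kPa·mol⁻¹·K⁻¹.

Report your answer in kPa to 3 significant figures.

1320 kPa

n(NH4NO2) = 118 / 64.04 = 1.843 mol
n(gas produced) = (3/1) × 1.843 = 5.529 mol
P = nRT/V = 5.529 × 8.314 × 1060.15 / 36.9 = 1321 kPa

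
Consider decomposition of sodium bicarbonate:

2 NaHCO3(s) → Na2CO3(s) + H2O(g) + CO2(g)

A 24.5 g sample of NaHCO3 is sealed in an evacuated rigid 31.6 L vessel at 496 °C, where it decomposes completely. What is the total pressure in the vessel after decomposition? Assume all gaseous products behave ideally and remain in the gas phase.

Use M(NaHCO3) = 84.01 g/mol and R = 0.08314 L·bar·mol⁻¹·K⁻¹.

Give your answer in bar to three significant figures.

0.590 bar

n(NaHCO3) = 24.5 / 84.01 = 0.2916 mol
n(gas produced) = (2/2) × 0.2916 = 0.2916 mol
P = nRT/V = 0.2916 × 0.08314 × 769.15 / 31.6 = 0.5901 bar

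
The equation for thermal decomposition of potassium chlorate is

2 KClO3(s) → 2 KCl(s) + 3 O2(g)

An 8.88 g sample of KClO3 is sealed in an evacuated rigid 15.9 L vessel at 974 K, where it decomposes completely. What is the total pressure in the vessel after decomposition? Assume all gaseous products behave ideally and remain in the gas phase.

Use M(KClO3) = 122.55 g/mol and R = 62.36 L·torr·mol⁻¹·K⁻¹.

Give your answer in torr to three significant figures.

415 torr

n(KClO3) = 8.88 / 122.55 = 0.07246 mol
n(gas produced) = (3/2) × 0.07246 = 0.1087 mol
P = nRT/V = 0.1087 × 62.36 × 974 / 15.9 = 415.2 torr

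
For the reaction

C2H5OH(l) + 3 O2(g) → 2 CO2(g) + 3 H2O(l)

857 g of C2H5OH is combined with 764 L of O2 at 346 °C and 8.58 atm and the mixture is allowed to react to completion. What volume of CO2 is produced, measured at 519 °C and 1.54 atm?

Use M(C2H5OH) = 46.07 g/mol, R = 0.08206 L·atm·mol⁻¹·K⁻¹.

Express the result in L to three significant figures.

n(C2H5OH) = 857 / 46.07 = 18.60 mol
n(O2) = PV/RT = (8.58 × 764) / (0.08206 × 619.15) = 129.0 mol
For 18.60 mol C2H5OH, stoichiometry requires (3/1) × 18.60 = 55.80 mol O2; 129.0 mol is available, so C2H5OH is limiting.
n(CO2) = (2/1) × 18.60 = 37.20 mol
V(CO2) = nRT/P = 37.20 × 0.08206 × 792.15 / 1.54 = 1570 L

1570 L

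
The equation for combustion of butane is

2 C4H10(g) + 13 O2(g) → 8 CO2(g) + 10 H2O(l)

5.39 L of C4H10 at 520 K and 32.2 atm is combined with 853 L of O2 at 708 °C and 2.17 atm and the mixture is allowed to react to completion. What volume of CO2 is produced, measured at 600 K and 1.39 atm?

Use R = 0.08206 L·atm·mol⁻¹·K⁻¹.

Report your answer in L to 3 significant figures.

501 L

n(C4H10) = PV/RT = (32.2 × 5.39) / (0.08206 × 520) = 4.067 mol
n(O2) = PV/RT = (2.17 × 853) / (0.08206 × 981.15) = 22.99 mol
For 4.067 mol C4H10, stoichiometry requires (13/2) × 4.067 = 26.44 mol O2; 22.99 mol is available, so O2 is limiting.
n(CO2) = (8/13) × 22.99 = 14.15 mol
V(CO2) = nRT/P = 14.15 × 0.08206 × 600 / 1.39 = 501.2 L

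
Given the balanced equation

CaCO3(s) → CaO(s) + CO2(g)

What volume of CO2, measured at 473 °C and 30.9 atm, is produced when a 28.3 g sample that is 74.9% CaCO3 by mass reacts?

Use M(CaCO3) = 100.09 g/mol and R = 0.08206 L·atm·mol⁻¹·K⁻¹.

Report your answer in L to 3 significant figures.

mass of CaCO3 = 28.3 × 74.9/100 = 21.20 g
n(CaCO3) = 21.20 / 100.09 = 0.2118 mol
n(CO2) = (1/1) × 0.2118 = 0.2118 mol
V = nRT/P = 0.2118 × 0.08206 × 746.15 / 30.9 = 0.4197 L

0.420 L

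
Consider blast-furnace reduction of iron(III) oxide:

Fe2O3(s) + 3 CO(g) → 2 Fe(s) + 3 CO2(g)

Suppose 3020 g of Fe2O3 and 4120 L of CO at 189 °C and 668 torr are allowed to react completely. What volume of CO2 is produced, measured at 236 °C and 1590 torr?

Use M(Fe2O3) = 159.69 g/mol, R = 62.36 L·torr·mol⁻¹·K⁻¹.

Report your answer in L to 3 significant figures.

n(Fe2O3) = 3020 / 159.69 = 18.91 mol
n(CO) = PV/RT = (668 × 4120) / (62.36 × 462.15) = 95.50 mol
For 18.91 mol Fe2O3, stoichiometry requires (3/1) × 18.91 = 56.73 mol CO; 95.50 mol is available, so Fe2O3 is limiting.
n(CO2) = (3/1) × 18.91 = 56.73 mol
V(CO2) = nRT/P = 56.73 × 62.36 × 509.15 / 1590 = 1133 L

1130 L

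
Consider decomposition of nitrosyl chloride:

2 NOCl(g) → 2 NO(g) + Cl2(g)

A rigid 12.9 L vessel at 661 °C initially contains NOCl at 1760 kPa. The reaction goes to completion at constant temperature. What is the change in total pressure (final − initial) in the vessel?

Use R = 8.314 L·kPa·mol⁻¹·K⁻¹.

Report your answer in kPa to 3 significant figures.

Rigid vessel, constant T ⇒ P scales with total gas moles (2 → 3).
P_final = (3/2) × 1760 = 2640 kPa; ΔP = 2640 − 1760 = 880.0 kPa

880 kPa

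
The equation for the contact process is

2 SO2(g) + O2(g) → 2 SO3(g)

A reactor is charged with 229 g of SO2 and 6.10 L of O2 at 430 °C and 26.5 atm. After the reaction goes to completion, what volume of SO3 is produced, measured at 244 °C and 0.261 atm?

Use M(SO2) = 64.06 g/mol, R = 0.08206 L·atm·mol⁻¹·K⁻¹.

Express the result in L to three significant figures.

581 L

n(SO2) = 229 / 64.06 = 3.575 mol
n(O2) = PV/RT = (26.5 × 6.10) / (0.08206 × 703.15) = 2.802 mol
For 3.575 mol SO2, stoichiometry requires (1/2) × 3.575 = 1.788 mol O2; 2.802 mol is available, so SO2 is limiting.
n(SO3) = (2/2) × 3.575 = 3.575 mol
V(SO3) = nRT/P = 3.575 × 0.08206 × 517.15 / 0.261 = 581.3 L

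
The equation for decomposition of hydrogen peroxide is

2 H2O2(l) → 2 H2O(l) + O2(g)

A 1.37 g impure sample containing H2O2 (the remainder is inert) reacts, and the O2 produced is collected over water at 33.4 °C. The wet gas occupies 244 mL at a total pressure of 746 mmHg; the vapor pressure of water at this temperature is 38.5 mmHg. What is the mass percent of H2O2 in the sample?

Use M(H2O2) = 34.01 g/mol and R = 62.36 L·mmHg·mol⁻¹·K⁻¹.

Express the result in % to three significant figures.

P(O2) = 746 − 38.5 = 707.5 mmHg
n(O2) = PV/RT = (707.5 × 0.2440) / (62.36 × 306.55) = 0.009030 mol
n(H2O2) = (2/1) × 0.009030 = 0.01806 mol
m(H2O2) = 0.01806 × 34.01 = 0.6142 g
%H2O2 = 0.6142 / 1.37 × 100 = 44.83%

44.8 %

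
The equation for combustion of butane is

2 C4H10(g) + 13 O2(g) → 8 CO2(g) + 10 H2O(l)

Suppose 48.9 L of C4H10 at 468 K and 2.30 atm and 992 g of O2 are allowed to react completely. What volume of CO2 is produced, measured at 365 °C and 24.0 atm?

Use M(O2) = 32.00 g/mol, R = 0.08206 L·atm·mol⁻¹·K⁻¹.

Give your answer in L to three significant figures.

n(C4H10) = PV/RT = (2.30 × 48.9) / (0.08206 × 468) = 2.929 mol
n(O2) = 992 / 32.00 = 31.00 mol
For 2.929 mol C4H10, stoichiometry requires (13/2) × 2.929 = 19.04 mol O2; 31.00 mol is available, so C4H10 is limiting.
n(CO2) = (8/2) × 2.929 = 11.72 mol
V(CO2) = nRT/P = 11.72 × 0.08206 × 638.15 / 24.0 = 25.57 L

25.6 L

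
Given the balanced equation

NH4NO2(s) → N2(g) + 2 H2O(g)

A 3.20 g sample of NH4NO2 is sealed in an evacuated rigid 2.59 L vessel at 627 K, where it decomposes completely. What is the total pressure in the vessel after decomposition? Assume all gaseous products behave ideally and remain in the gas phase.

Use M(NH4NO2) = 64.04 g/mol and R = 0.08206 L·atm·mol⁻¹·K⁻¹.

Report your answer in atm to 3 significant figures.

n(NH4NO2) = 3.20 / 64.04 = 0.04997 mol
n(gas produced) = (3/1) × 0.04997 = 0.1499 mol
P = nRT/V = 0.1499 × 0.08206 × 627 / 2.59 = 2.978 atm

2.98 atm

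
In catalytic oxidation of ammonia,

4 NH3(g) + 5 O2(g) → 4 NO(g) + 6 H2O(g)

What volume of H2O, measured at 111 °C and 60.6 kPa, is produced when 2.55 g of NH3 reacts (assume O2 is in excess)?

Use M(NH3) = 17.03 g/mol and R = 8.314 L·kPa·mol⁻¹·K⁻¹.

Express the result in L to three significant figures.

n(NH3) = 2.550 / 17.03 = 0.1497 mol
n(H2O) = (6/4) × 0.1497 = 0.2245 mol
V = nRT/P = 0.2245 × 8.314 × 384.15 / 60.6 = 11.83 L

11.8 L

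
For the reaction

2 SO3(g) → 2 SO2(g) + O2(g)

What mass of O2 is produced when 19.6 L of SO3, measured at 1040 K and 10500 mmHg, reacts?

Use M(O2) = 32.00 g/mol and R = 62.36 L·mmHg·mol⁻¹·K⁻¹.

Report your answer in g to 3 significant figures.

n(SO3) = PV/RT = (10500 × 19.6) / (62.36 × 1040) = 3.173 mol
n(O2) = (1/2) × 3.173 = 1.587 mol
m(O2) = 1.587 × 32.00 = 50.78 g

50.8 g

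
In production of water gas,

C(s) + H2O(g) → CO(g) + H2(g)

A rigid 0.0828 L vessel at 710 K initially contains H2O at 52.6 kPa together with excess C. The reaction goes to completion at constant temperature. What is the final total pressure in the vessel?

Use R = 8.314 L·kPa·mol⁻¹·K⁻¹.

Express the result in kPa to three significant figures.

At constant T and V, P ∝ n(gas): 1 mol gas → 2 mol gas.
P_final = (2/1) × 52.6 = 105.2 kPa

105 kPa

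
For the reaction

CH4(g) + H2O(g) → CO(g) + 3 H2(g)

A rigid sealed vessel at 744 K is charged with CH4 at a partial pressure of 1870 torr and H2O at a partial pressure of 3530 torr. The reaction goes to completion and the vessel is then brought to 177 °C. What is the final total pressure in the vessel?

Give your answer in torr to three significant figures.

Because the vessel is rigid and T is held at 744 K, work the stoichiometry in partial pressures (P_i = n_iRT/V).
P(H2O) required for 1870 torr of CH4 = (1/1) × 1870 = 1870 torr; available 3530 torr, so CH4 is limiting.
P(H2O) remaining = 3530 − (1/1) × 1870 = 1660 torr
P(gaseous products) = (1+3)/1 × 1870 = 7480 torr
P_total at 744 K = 1660 + 7480 = 9140 torr
Scaling to 177 °C: P = 9140 × 450.15/744 = 5530 torr

5530 torr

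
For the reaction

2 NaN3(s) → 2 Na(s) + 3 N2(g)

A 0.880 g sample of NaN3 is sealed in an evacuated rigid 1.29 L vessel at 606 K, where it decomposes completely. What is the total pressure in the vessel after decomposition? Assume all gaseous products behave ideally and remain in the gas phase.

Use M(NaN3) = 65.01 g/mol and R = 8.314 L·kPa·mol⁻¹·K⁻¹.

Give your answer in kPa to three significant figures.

n(NaN3) = 0.880 / 65.01 = 0.01354 mol
n(gas produced) = (3/2) × 0.01354 = 0.02031 mol
P = nRT/V = 0.02031 × 8.314 × 606 / 1.29 = 79.32 kPa

79.3 kPa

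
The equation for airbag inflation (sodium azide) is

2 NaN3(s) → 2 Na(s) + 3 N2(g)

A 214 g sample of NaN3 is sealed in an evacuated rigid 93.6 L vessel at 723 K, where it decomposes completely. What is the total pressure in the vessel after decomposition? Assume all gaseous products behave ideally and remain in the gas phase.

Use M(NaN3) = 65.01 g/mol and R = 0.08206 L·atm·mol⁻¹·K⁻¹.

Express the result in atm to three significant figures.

n(NaN3) = 214 / 65.01 = 3.292 mol
n(gas produced) = (3/2) × 3.292 = 4.938 mol
P = nRT/V = 4.938 × 0.08206 × 723 / 93.6 = 3.130 atm

3.13 atm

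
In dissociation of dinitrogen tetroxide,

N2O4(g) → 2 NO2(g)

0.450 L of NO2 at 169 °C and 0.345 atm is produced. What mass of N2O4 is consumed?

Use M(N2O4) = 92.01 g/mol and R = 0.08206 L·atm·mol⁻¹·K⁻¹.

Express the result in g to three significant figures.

0.197 g

n(NO2) = PV/RT = (0.345 × 0.450) / (0.08206 × 442.15) = 0.004279 mol
n(N2O4) = (1/2) × 0.004279 = 0.002139 mol
m(N2O4) = 0.002139 × 92.01 = 0.1968 g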